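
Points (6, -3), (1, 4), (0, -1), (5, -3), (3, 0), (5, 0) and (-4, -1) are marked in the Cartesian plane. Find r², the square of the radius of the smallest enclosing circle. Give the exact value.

The minimum enclosing circle is determined by three boundary points: (6, -3), (1, 4), (-4, -1).
Their circumcentre is (7/6, -7/6) with r² = 481/18.
The farthest remaining point (5, -3) is at distance² 325/18 ≤ 481/18.

481/18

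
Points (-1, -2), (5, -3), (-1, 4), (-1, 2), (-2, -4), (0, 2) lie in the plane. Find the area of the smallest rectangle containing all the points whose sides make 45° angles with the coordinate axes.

In coordinates u = x + y, v = x − y the rectangle is axis-aligned; the map (x,y)→(u,v) scales areas by 2.
u-values: -3, 2, 3, 1, -6, 2; range = 3 − (-6) = 9.
v-values: 1, 8, -5, -3, 2, -2; range = 8 − (-5) = 13.
Area = (9 × 13) / 2 = 58.5.

58.5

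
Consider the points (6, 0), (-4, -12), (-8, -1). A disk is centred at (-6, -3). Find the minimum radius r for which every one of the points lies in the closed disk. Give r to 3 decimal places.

12.369

The required radius is the distance from (-6, -3) to the farthest point.
Squared distances: 153, 85, 8.
Maximum is 153, attained at (6, 0).
r = √153 ≈ 12.369.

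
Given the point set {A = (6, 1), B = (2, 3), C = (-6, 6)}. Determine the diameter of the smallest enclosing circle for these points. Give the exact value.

13

Side lengths²: AB² = 20, AC² = 169, BC² = 73.
Since AC² = 169 ≥ 73 + 20 = 93, the angle opposite AC is not acute, so the smallest enclosing circle has AC as diameter.
Centre = midpoint of AC = (0, 3.5), r² = 169/4 = 42.25.
Diameter = 2r = 2√(42.25) = 13.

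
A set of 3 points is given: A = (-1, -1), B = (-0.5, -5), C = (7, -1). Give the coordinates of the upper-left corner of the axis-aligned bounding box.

x-range [-1, 7], y-range [-5, -1].
The upper-left corner is (-1, -1).

(-1, -1)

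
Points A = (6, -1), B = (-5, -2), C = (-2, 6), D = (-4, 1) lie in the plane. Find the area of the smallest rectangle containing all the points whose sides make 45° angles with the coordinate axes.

90

In coordinates u = x + y, v = x − y the rectangle is axis-aligned; the map (x,y)→(u,v) scales areas by 2.
u-values: 5, -7, 4, -3; range = 5 − (-7) = 12.
v-values: 7, -3, -8, -5; range = 7 − (-8) = 15.
Area = (12 × 15) / 2 = 90.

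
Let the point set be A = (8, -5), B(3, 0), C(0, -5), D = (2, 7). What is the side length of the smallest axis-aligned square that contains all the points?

The bounding box has width 8 and height 12.
An axis-aligned square enclosing the set must have side ≥ max(width, height).
So the minimum side is max(8, 12) = 12.

12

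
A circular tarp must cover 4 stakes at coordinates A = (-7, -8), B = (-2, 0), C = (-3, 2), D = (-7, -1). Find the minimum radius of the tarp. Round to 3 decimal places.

5.385

A smallest enclosing disk is always determined by at most three of the input points on its boundary.
The farthest pair is A–C with squared distance 116. The circle on this segment as diameter has centre (-5, -3) and r² = 116/4 = 29.
Check B: distance² to centre = 18 ≤ 29, so it lies inside.
All remaining points lie in this disk, and no smaller disk contains both endpoints, so this is the minimum enclosing circle.
r = √29 ≈ 5.385.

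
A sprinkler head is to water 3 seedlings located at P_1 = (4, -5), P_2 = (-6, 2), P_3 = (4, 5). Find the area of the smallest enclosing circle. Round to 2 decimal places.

127.56

Side lengths²: P_1P_2² = 149, P_1P_3² = 100, P_2P_3² = 109.
Since P_1P_2² = 149 < 109 + 100 = 209, the triangle is acute, so the smallest enclosing circle is the circumcircle.
Circumcentre = (0.05, 0), r² = 40.6025.
Area = π·r² = π·40.6025 ≈ 127.56.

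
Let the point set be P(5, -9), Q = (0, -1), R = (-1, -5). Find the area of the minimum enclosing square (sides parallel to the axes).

The bounding box has width 6 and height 8.
An axis-aligned square enclosing the set must have side ≥ max(width, height).
So the minimum side is max(6, 8) = 8.
Area = 8² = 64.

64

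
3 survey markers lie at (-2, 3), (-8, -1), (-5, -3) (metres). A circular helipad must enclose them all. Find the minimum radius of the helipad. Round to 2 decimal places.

3.63

Call the three points A, B, C in the order given.
Side lengths²: AB² = 52, AC² = 45, BC² = 13.
Since AB² = 52 < 45 + 13 = 58, the triangle is acute, so the smallest enclosing circle is the circumcircle.
Circumcentre = (-4.75, 0.625), r² = 13.203125.
r = √(13.203125) ≈ 3.63.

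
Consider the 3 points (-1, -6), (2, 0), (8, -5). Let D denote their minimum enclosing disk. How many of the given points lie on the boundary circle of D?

Call the three points A, B, C in the order given.
Side lengths²: AB² = 45, AC² = 82, BC² = 61.
Since AC² = 82 < 61 + 45 = 106, the triangle is acute, so the smallest enclosing circle is the circumcircle.
Circumcentre = (115/34, -151/34), r² = 12505/578.
The points at distance exactly r from the centre are (-1, -6), (2, 0), (8, -5) — 3 points.

3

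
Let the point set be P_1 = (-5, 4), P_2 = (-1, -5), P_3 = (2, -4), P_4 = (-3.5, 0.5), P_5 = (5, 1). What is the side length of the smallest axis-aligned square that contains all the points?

10

The bounding box has width 10 and height 9.
An axis-aligned square enclosing the set must have side ≥ max(width, height).
So the minimum side is max(10, 9) = 10.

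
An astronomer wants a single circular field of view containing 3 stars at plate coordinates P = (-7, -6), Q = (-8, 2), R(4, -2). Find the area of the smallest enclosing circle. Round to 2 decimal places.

132.21

Side lengths²: PQ² = 65, PR² = 137, QR² = 160.
Since QR² = 160 < 137 + 65 = 202, the triangle is acute, so the smallest enclosing circle is the circumcircle.
Circumcentre = (-113/46, -63/46), r² = 44525/1058.
Area = π·r² = π·44525/1058 ≈ 132.21.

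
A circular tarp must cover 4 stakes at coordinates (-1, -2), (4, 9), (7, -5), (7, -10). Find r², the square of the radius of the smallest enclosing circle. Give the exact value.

92.5

By Welzl's lemma the MEC is supported by two points (diametrically opposite) or three points (on a circumcircle).
The farthest pair is (4, 9)–(7, -10) with squared distance 370. The circle on this segment as diameter has centre (5.5, -0.5) and r² = 370/4 = 92.5.
Check (-1, -2): distance² to centre = 44.5 ≤ 92.5, so it lies inside.
All remaining points lie in this disk, and no smaller disk contains both endpoints, so this is the minimum enclosing circle.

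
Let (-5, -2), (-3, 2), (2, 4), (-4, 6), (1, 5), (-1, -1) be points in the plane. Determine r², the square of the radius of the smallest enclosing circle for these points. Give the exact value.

A smallest enclosing disk is always determined by at most three of the input points on its boundary.
The minimum enclosing circle is determined by three boundary points: (-5, -2), (2, 4), (-4, 6).
Their circumcentre is (-2.1, 1.7) with r² = 22.1.
The farthest remaining point (1, 5) is at distance² 20.5 ≤ 22.1.

22.1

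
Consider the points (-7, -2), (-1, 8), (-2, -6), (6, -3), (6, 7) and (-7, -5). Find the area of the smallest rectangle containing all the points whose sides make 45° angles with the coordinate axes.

In coordinates u = x + y, v = x − y the rectangle is axis-aligned; the map (x,y)→(u,v) scales areas by 2.
u-values: -9, 7, -8, 3, 13, -12; range = 13 − (-12) = 25.
v-values: -5, -9, 4, 9, -1, -2; range = 9 − (-9) = 18.
Area = (25 × 18) / 2 = 225.

225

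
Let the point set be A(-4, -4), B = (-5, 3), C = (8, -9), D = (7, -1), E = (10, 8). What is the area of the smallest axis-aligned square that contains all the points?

The bounding box has width 15 and height 17.
An axis-aligned square enclosing the set must have side ≥ max(width, height).
So the minimum side is max(15, 17) = 17.
Area = 17² = 289.

289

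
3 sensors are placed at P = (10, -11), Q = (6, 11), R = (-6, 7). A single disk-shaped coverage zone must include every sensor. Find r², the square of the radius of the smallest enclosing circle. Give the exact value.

Side lengths²: PQ² = 500, PR² = 580, QR² = 160.
Since PR² = 580 < 500 + 160 = 660, the triangle is acute, so the smallest enclosing circle is the circumcircle.
Circumcentre = (23/7, -6/7), r² = 7250/49.

7250/49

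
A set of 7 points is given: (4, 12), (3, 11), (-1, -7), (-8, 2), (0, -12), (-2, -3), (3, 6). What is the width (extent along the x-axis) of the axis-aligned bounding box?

12

max x = 4, min x = -8, so width = 12.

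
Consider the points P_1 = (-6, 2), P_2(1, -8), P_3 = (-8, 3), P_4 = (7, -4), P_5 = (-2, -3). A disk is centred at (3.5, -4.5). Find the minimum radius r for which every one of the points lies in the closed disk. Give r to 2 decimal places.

The required radius is the distance from (3.5, -4.5) to the farthest point.
Squared distances: 132.5, 18.5, 188.5, 12.5, 32.5.
Maximum is 188.5, attained at P_3.
r = √(188.5) ≈ 13.73.

13.73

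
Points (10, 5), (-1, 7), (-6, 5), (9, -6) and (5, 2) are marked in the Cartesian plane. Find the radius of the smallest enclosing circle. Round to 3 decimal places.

By Welzl's lemma the MEC is supported by two points (diametrically opposite) or three points (on a circumcircle).
The minimum enclosing circle is determined by three boundary points: (10, 5), (-6, 5), (9, -6).
Their circumcentre is (2, 2/11) with r² = 10553/121.
The farthest remaining point (-1, 7) is at distance² 6714/121 ≤ 10553/121.
r = √(10553/121) ≈ 9.339.

9.339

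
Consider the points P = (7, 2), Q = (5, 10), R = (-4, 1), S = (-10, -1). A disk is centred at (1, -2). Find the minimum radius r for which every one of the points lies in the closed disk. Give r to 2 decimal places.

12.65

The required radius is the distance from (1, -2) to the farthest point.
Squared distances: 52, 160, 34, 122.
Maximum is 160, attained at Q.
r = √160 ≈ 12.65.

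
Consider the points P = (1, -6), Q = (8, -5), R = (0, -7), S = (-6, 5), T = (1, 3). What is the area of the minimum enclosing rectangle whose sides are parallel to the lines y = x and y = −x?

132

In coordinates u = x + y, v = x − y the rectangle is axis-aligned; the map (x,y)→(u,v) scales areas by 2.
u-values: -5, 3, -7, -1, 4; range = 4 − (-7) = 11.
v-values: 7, 13, 7, -11, -2; range = 13 − (-11) = 24.
Area = (11 × 24) / 2 = 132.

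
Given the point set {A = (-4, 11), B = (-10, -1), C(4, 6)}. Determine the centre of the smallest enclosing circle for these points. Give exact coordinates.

(-10/3, 19/6)

Side lengths²: AB² = 180, AC² = 89, BC² = 245.
Since BC² = 245 < 180 + 89 = 269, the triangle is acute, so the smallest enclosing circle is the circumcircle.
Circumcentre = (-10/3, 19/6), r² = 2225/36.
Centre = (-10/3, 19/6).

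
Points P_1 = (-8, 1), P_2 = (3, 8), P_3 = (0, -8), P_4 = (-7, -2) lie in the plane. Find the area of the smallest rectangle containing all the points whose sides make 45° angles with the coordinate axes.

In coordinates u = x + y, v = x − y the rectangle is axis-aligned; the map (x,y)→(u,v) scales areas by 2.
u-values: -7, 11, -8, -9; range = 11 − (-9) = 20.
v-values: -9, -5, 8, -5; range = 8 − (-9) = 17.
Area = (20 × 17) / 2 = 170.

170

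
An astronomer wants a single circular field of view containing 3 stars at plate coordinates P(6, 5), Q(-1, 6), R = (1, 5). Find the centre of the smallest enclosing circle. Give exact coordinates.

Side lengths²: PQ² = 50, PR² = 25, QR² = 5.
Since PQ² = 50 ≥ 25 + 5 = 30, the angle opposite PQ is not acute, so the smallest enclosing circle has PQ as diameter.
Centre = midpoint of PQ = (2.5, 5.5), r² = 50/4 = 12.5.
Centre = (2.5, 5.5).

(2.5, 5.5)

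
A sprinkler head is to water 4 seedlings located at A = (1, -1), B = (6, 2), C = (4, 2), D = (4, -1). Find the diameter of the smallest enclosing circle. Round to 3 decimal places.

A smallest enclosing disk is always determined by at most three of the input points on its boundary.
The farthest pair is A–B with squared distance 34. The circle on this segment as diameter has centre (3.5, 0.5) and r² = 34/4 = 8.5.
Check C: distance² to centre = 2.5 ≤ 8.5, so it lies inside.
All remaining points lie in this disk, and no smaller disk contains both endpoints, so this is the minimum enclosing circle.
Diameter = 2r = 2√(8.5) ≈ 5.831.

5.831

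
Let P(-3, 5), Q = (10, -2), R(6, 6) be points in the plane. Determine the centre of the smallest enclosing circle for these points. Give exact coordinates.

(3.5, 1.5)

Side lengths²: PQ² = 218, PR² = 82, QR² = 80.
Since PQ² = 218 ≥ 82 + 80 = 162, the angle opposite PQ is not acute, so the smallest enclosing circle has PQ as diameter.
Centre = midpoint of PQ = (3.5, 1.5), r² = 218/4 = 54.5.
Centre = (3.5, 1.5).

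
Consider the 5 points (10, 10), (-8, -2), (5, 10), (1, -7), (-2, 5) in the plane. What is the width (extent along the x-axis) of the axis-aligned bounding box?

18

max x = 10, min x = -8, so width = 18.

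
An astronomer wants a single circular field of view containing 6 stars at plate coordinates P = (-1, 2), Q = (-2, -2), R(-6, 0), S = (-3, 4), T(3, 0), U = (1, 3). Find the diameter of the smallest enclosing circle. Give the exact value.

The minimum enclosing circle of a finite set is fixed by two of the points (as a diameter) or three (as a circumcircle).
The farthest pair is R–T with squared distance 81. The circle on this segment as diameter has centre (-1.5, 0) and r² = 81/4 = 20.25.
Check P: distance² to centre = 4.25 ≤ 20.25, so it lies inside.
All remaining points lie in this disk, and no smaller disk contains both endpoints, so this is the minimum enclosing circle.
Diameter = 2r = 2√(20.25) = 9.

9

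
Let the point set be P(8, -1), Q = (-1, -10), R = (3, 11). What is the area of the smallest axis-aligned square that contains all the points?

441

The bounding box has width 9 and height 21.
An axis-aligned square enclosing the set must have side ≥ max(width, height).
So the minimum side is max(9, 21) = 21.
Area = 21² = 441.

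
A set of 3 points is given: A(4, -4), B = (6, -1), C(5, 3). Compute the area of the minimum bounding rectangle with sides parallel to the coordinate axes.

x ranges over [4, 6], width 2.
y ranges over [-4, 3], height 7.
Area = 2 × 7 = 14.

14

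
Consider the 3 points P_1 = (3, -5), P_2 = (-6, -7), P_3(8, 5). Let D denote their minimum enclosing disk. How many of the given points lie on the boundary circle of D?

2

Side lengths²: P_1P_2² = 85, P_1P_3² = 125, P_2P_3² = 340.
Since P_2P_3² = 340 ≥ 125 + 85 = 210, the angle opposite P_2P_3 is not acute, so the smallest enclosing circle has P_2P_3 as diameter.
Centre = midpoint of P_2P_3 = (1, -1), r² = 340/4 = 85.
The points at distance exactly r from the centre are P_2, P_3 — 2 points.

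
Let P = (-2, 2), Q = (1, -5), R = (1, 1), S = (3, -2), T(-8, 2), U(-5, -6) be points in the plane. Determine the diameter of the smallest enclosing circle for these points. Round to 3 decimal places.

11.769

The minimum enclosing circle is determined by three boundary points: S, T, U.
Their circumcentre is (-103/38, -11/19) with r² = 50005/1444.
The farthest remaining point Q is at distance² 48105/1444 ≤ 50005/1444.
Diameter = 2r = 2√(50005/1444) ≈ 11.769.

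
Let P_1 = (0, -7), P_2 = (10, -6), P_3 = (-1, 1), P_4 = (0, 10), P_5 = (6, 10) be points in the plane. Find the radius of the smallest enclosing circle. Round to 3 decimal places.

9.481

The minimum enclosing circle of a finite set is fixed by two of the points (as a diameter) or three (as a circumcircle).
The minimum enclosing circle is determined by three boundary points: P_1, P_2, P_4.
Their circumcentre is (4.2, 1.5) with r² = 89.89.
The farthest remaining point P_5 is at distance² 75.49 ≤ 89.89.
r = √(89.89) ≈ 9.481.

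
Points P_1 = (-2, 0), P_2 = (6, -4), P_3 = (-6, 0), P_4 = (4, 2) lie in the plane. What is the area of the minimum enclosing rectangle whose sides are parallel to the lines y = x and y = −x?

In coordinates u = x + y, v = x − y the rectangle is axis-aligned; the map (x,y)→(u,v) scales areas by 2.
u-values: -2, 2, -6, 6; range = 6 − (-6) = 12.
v-values: -2, 10, -6, 2; range = 10 − (-6) = 16.
Area = (12 × 16) / 2 = 96.

96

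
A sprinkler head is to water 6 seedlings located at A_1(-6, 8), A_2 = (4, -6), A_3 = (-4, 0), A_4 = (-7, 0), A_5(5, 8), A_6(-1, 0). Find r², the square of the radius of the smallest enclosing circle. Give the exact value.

The minimum enclosing circle is determined by three boundary points: A_1, A_2, A_5.
Their circumcentre is (-0.5, 19/14) with r² = 7289/98.
The farthest remaining point A_4 is at distance² 4321/98 ≤ 7289/98.

7289/98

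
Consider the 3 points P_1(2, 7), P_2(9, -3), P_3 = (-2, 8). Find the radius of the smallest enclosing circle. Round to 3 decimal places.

7.778

Side lengths²: P_1P_2² = 149, P_1P_3² = 17, P_2P_3² = 242.
Since P_2P_3² = 242 ≥ 149 + 17 = 166, the angle opposite P_2P_3 is not acute, so the smallest enclosing circle has P_2P_3 as diameter.
Centre = midpoint of P_2P_3 = (3.5, 2.5), r² = 242/4 = 60.5.
r = √(60.5) ≈ 7.778.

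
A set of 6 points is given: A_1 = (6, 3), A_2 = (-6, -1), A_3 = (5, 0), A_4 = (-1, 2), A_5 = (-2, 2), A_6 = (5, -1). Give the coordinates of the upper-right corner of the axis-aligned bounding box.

(6, 3)

x-range [-6, 6], y-range [-1, 3].
The upper-right corner is (6, 3).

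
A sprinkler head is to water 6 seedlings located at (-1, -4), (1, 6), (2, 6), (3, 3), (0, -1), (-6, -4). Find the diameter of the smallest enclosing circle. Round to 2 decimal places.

12.81

The minimum enclosing circle of a finite set is fixed by two of the points (as a diameter) or three (as a circumcircle).
The farthest pair is (2, 6)–(-6, -4) with squared distance 164. The circle on this segment as diameter has centre (-2, 1) and r² = 164/4 = 41.
Check (-1, -4): distance² to centre = 26 ≤ 41, so it lies inside.
All remaining points lie in this disk, and no smaller disk contains both endpoints, so this is the minimum enclosing circle.
Diameter = 2r = 2√41 ≈ 12.81.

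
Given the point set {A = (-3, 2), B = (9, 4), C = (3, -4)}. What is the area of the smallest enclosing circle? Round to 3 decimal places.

Side lengths²: AB² = 148, AC² = 72, BC² = 100.
Since AB² = 148 < 100 + 72 = 172, the triangle is acute, so the smallest enclosing circle is the circumcircle.
Circumcentre = (22/7, 15/7), r² = 1850/49.
Area = π·r² = π·1850/49 ≈ 118.611.

118.611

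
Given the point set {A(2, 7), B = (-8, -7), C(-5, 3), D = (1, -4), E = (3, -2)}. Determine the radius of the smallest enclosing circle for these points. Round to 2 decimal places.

8.60

The farthest pair is A–B with squared distance 296. The circle on this segment as diameter has centre (-3, 0) and r² = 296/4 = 74.
Check C: distance² to centre = 13 ≤ 74, so it lies inside.
All remaining points lie in this disk, and no smaller disk contains both endpoints, so this is the minimum enclosing circle.
r = √74 ≈ 8.60.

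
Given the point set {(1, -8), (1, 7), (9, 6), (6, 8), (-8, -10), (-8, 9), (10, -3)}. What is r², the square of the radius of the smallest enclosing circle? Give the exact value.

81205/578

The minimum enclosing circle of a finite set is fixed by two of the points (as a diameter) or three (as a circumcircle).
The minimum enclosing circle is determined by three boundary points: (9, 6), (-8, -10), (-8, 9).
Their circumcentre is (-31/34, -0.5) with r² = 81205/578.
The farthest remaining point (10, -3) is at distance² 72433/578 ≤ 81205/578.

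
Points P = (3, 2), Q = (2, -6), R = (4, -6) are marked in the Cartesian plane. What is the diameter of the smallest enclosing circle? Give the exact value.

Side lengths²: PQ² = 65, PR² = 65, QR² = 4.
Since PR² = 65 < 65 + 4 = 69, the triangle is acute, so the smallest enclosing circle is the circumcircle.
Circumcentre = (3, -2.0625), r² = 16.50390625.
Diameter = 2r = 2√(16.50390625) = 8.125.

8.125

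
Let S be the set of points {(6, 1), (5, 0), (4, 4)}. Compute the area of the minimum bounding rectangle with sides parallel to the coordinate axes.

8

x ranges over [4, 6], width 2.
y ranges over [0, 4], height 4.
Area = 2 × 4 = 8.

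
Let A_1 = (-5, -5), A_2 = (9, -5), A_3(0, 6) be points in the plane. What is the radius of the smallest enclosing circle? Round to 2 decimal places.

Side lengths²: A_1A_2² = 196, A_1A_3² = 146, A_2A_3² = 202.
Since A_2A_3² = 202 < 196 + 146 = 342, the triangle is acute, so the smallest enclosing circle is the circumcircle.
Circumcentre = (2, -17/11), r² = 7373/121.
r = √(7373/121) ≈ 7.81.

7.81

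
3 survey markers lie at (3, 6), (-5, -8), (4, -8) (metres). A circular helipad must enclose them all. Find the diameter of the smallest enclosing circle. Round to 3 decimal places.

16.166

Call the three points A, B, C in the order given.
Side lengths²: AB² = 260, AC² = 197, BC² = 81.
Since AB² = 260 < 197 + 81 = 278, the triangle is acute, so the smallest enclosing circle is the circumcircle.
Circumcentre = (-0.5, -9/7), r² = 12805/196.
Diameter = 2r = 2√(12805/196) ≈ 16.166.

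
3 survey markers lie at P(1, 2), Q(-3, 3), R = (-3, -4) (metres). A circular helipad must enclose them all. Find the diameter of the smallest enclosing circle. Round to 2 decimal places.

7.43

Side lengths²: PQ² = 17, PR² = 52, QR² = 49.
Since PR² = 52 < 49 + 17 = 66, the triangle is acute, so the smallest enclosing circle is the circumcircle.
Circumcentre = (-1.75, -0.5), r² = 13.8125.
Diameter = 2r = 2√(13.8125) ≈ 7.43.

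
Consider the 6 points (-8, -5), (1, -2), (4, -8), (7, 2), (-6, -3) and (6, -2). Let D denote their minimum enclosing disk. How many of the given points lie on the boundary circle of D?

The minimum enclosing circle of a finite set is fixed by two of the points (as a diameter) or three (as a circumcircle).
The farthest pair is (-8, -5)–(7, 2) with squared distance 274. The circle on this segment as diameter has centre (-0.5, -1.5) and r² = 274/4 = 68.5.
Check (1, -2): distance² to centre = 2.5 ≤ 68.5, so it lies inside.
All remaining points lie in this disk, and no smaller disk contains both endpoints, so this is the minimum enclosing circle.
The points at distance exactly r from the centre are (-8, -5), (7, 2) — 2 points.

2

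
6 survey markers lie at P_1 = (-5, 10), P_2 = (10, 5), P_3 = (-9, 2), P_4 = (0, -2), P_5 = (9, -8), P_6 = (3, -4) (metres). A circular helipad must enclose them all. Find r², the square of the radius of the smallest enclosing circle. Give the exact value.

A smallest enclosing disk is always determined by at most three of the input points on its boundary.
The farthest pair is P_1–P_5 with squared distance 520. The circle on this segment as diameter has centre (2, 1) and r² = 520/4 = 130.
Check P_2: distance² to centre = 80 ≤ 130, so it lies inside.
All remaining points lie in this disk, and no smaller disk contains both endpoints, so this is the minimum enclosing circle.

130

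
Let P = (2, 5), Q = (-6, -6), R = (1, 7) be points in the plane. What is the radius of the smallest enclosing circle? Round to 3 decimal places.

Side lengths²: PQ² = 185, PR² = 5, QR² = 218.
Since QR² = 218 ≥ 185 + 5 = 190, the angle opposite QR is not acute, so the smallest enclosing circle has QR as diameter.
Centre = midpoint of QR = (-2.5, 0.5), r² = 218/4 = 54.5.
r = √(54.5) ≈ 7.382.

7.382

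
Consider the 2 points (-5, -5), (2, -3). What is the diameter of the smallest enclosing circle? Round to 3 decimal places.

The smallest circle enclosing two points has them as diameter endpoints.
Centre = midpoint = (-1.5, -4); r² = |(-5, -5)−(2, -3)|²/4 = 53/4 = 13.25.
Diameter = 2r = 2√(13.25) ≈ 7.280.

7.280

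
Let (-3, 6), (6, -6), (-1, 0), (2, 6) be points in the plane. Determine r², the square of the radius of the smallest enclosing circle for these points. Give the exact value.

56.25

By Welzl's lemma the MEC is supported by two points (diametrically opposite) or three points (on a circumcircle).
The farthest pair is (-3, 6)–(6, -6) with squared distance 225. The circle on this segment as diameter has centre (1.5, 0) and r² = 225/4 = 56.25.
Check (-1, 0): distance² to centre = 6.25 ≤ 56.25, so it lies inside.
All remaining points lie in this disk, and no smaller disk contains both endpoints, so this is the minimum enclosing circle.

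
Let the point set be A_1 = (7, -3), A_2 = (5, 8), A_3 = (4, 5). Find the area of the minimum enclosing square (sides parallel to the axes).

The bounding box has width 3 and height 11.
An axis-aligned square enclosing the set must have side ≥ max(width, height).
So the minimum side is max(3, 11) = 11.
Area = 11² = 121.

121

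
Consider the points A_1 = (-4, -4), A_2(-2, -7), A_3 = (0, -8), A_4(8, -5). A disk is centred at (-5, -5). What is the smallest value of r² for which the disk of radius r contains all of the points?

169

The required radius is the distance from (-5, -5) to the farthest point.
Squared distances: 2, 13, 34, 169.
Maximum is 169, attained at A_4.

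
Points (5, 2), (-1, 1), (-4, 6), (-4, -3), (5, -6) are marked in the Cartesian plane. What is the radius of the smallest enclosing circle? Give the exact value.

7.5

A smallest enclosing disk is always determined by at most three of the input points on its boundary.
The farthest pair is (-4, 6)–(5, -6) with squared distance 225. The circle on this segment as diameter has centre (0.5, 0) and r² = 225/4 = 56.25.
Check (5, 2): distance² to centre = 24.25 ≤ 56.25, so it lies inside.
All remaining points lie in this disk, and no smaller disk contains both endpoints, so this is the minimum enclosing circle.
r = √(56.25) = 7.5.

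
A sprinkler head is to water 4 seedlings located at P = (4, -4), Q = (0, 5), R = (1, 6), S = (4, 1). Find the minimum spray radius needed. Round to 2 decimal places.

5.22

A smallest enclosing disk is always determined by at most three of the input points on its boundary.
The farthest pair is P–R with squared distance 109. The circle on this segment as diameter has centre (2.5, 1) and r² = 109/4 = 27.25.
Check Q: distance² to centre = 22.25 ≤ 27.25, so it lies inside.
All remaining points lie in this disk, and no smaller disk contains both endpoints, so this is the minimum enclosing circle.
r = √(27.25) ≈ 5.22.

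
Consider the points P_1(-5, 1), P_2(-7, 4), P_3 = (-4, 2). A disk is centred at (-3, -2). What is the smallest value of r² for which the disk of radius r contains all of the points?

The required radius is the distance from (-3, -2) to the farthest point.
Squared distances: 13, 52, 17.
Maximum is 52, attained at P_2.

52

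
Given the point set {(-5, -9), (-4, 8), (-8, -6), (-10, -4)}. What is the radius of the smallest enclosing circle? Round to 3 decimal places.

8.515

The farthest pair is (-5, -9)–(-4, 8) with squared distance 290. The circle on this segment as diameter has centre (-4.5, -0.5) and r² = 290/4 = 72.5.
Check (-8, -6): distance² to centre = 42.5 ≤ 72.5, so it lies inside.
All remaining points lie in this disk, and no smaller disk contains both endpoints, so this is the minimum enclosing circle.
r = √(72.5) ≈ 8.515.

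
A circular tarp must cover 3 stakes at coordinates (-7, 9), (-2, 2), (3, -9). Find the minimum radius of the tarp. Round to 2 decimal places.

Call the three points A, B, C in the order given.
Side lengths²: AB² = 74, AC² = 424, BC² = 146.
Since AC² = 424 ≥ 146 + 74 = 220, the angle opposite AC is not acute, so the smallest enclosing circle has AC as diameter.
Centre = midpoint of AC = (-2, 0), r² = 424/4 = 106.
r = √106 ≈ 10.30.

10.30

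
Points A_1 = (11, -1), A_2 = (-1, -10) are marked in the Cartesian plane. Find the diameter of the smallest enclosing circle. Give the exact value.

15

The smallest circle enclosing two points has them as diameter endpoints.
Centre = midpoint = (5, -5.5); r² = |A_1A_2|²/4 = 225/4 = 56.25.
Diameter = 2r = 2√(56.25) = 15.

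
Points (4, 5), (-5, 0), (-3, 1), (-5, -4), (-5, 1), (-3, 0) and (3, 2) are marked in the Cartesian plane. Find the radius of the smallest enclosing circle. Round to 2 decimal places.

6.36

The minimum enclosing circle of a finite set is fixed by two of the points (as a diameter) or three (as a circumcircle).
The farthest pair is (4, 5)–(-5, -4) with squared distance 162. The circle on this segment as diameter has centre (-0.5, 0.5) and r² = 162/4 = 40.5.
Check (-5, 0): distance² to centre = 20.5 ≤ 40.5, so it lies inside.
All remaining points lie in this disk, and no smaller disk contains both endpoints, so this is the minimum enclosing circle.
r = √(40.5) ≈ 6.36.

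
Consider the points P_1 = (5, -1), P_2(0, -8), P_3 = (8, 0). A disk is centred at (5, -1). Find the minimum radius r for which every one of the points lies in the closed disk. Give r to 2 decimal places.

8.60

The required radius is the distance from (5, -1) to the farthest point.
Squared distances: 0, 74, 10.
Maximum is 74, attained at P_2.
r = √74 ≈ 8.60.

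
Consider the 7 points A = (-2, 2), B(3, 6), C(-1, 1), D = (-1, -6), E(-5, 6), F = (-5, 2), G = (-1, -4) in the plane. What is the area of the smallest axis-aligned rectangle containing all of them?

96

x ranges over [-5, 3], width 8.
y ranges over [-6, 6], height 12.
Area = 8 × 12 = 96.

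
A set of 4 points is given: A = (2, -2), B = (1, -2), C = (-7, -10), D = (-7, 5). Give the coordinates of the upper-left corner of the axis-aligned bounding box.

(-7, 5)

x-range [-7, 2], y-range [-10, 5].
The upper-left corner is (-7, 5).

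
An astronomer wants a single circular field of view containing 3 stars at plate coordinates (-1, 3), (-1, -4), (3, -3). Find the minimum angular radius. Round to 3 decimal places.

3.717

Call the three points A, B, C in the order given.
Side lengths²: AB² = 49, AC² = 52, BC² = 17.
Since AC² = 52 < 49 + 17 = 66, the triangle is acute, so the smallest enclosing circle is the circumcircle.
Circumcentre = (0.25, -0.5), r² = 13.8125.
r = √(13.8125) ≈ 3.717.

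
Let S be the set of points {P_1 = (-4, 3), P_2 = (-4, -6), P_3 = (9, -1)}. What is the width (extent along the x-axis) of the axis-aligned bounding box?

max x = 9, min x = -4, so width = 13.

13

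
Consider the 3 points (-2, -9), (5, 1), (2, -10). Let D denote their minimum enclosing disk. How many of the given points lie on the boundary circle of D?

Call the three points A, B, C in the order given.
Side lengths²: AB² = 149, AC² = 17, BC² = 130.
Since AB² = 149 ≥ 130 + 17 = 147, the angle opposite AB is not acute, so the smallest enclosing circle has AB as diameter.
Centre = midpoint of AB = (1.5, -4), r² = 149/4 = 37.25.
The points at distance exactly r from the centre are (-2, -9), (5, 1) — 2 points.

2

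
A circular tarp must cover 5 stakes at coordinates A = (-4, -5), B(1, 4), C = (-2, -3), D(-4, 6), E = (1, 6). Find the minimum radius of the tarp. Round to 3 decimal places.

6.042

A smallest enclosing disk is always determined by at most three of the input points on its boundary.
The farthest pair is A–E with squared distance 146. The circle on this segment as diameter has centre (-1.5, 0.5) and r² = 146/4 = 36.5.
Check B: distance² to centre = 18.5 ≤ 36.5, so it lies inside.
All remaining points lie in this disk, and no smaller disk contains both endpoints, so this is the minimum enclosing circle.
r = √(36.5) ≈ 6.042.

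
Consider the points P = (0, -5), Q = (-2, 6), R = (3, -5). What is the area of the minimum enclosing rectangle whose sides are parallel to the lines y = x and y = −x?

In coordinates u = x + y, v = x − y the rectangle is axis-aligned; the map (x,y)→(u,v) scales areas by 2.
u-values: -5, 4, -2; range = 4 − (-5) = 9.
v-values: 5, -8, 8; range = 8 − (-8) = 16.
Area = (9 × 16) / 2 = 72.

72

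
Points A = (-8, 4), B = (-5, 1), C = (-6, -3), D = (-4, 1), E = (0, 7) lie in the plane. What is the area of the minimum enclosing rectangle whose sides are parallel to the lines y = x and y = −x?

In coordinates u = x + y, v = x − y the rectangle is axis-aligned; the map (x,y)→(u,v) scales areas by 2.
u-values: -4, -4, -9, -3, 7; range = 7 − (-9) = 16.
v-values: -12, -6, -3, -5, -7; range = -3 − (-12) = 9.
Area = (16 × 9) / 2 = 72.

72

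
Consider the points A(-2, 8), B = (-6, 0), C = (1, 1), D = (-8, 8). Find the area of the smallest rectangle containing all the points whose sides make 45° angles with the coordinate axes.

In coordinates u = x + y, v = x − y the rectangle is axis-aligned; the map (x,y)→(u,v) scales areas by 2.
u-values: 6, -6, 2, 0; range = 6 − (-6) = 12.
v-values: -10, -6, 0, -16; range = 0 − (-16) = 16.
Area = (12 × 16) / 2 = 96.

96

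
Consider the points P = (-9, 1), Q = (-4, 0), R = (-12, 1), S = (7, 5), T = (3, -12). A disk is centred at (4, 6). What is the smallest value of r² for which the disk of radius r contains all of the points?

The required radius is the distance from (4, 6) to the farthest point.
Squared distances: 194, 100, 281, 10, 325.
Maximum is 325, attained at T.

325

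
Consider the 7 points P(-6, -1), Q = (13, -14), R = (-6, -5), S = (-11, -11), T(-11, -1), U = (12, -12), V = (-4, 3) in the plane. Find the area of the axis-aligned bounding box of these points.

408

x ranges over [-11, 13], width 24.
y ranges over [-14, 3], height 17.
Area = 24 × 17 = 408.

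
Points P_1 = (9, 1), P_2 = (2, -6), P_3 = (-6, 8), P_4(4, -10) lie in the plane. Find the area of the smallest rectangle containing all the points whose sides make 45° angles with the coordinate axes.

In coordinates u = x + y, v = x − y the rectangle is axis-aligned; the map (x,y)→(u,v) scales areas by 2.
u-values: 10, -4, 2, -6; range = 10 − (-6) = 16.
v-values: 8, 8, -14, 14; range = 14 − (-14) = 28.
Area = (16 × 28) / 2 = 224.

224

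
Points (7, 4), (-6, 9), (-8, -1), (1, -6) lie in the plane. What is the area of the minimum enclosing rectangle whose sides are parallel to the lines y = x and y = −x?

220

In coordinates u = x + y, v = x − y the rectangle is axis-aligned; the map (x,y)→(u,v) scales areas by 2.
u-values: 11, 3, -9, -5; range = 11 − (-9) = 20.
v-values: 3, -15, -7, 7; range = 7 − (-15) = 22.
Area = (20 × 22) / 2 = 220.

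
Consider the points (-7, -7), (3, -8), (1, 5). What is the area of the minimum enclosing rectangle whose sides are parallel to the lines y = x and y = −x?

In coordinates u = x + y, v = x − y the rectangle is axis-aligned; the map (x,y)→(u,v) scales areas by 2.
u-values: -14, -5, 6; range = 6 − (-14) = 20.
v-values: 0, 11, -4; range = 11 − (-4) = 15.
Area = (20 × 15) / 2 = 150.

150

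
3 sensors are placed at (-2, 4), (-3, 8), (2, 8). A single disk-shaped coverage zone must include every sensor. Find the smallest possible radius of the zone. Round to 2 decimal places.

Call the three points A, B, C in the order given.
Side lengths²: AB² = 17, AC² = 32, BC² = 25.
Since AC² = 32 < 25 + 17 = 42, the triangle is acute, so the smallest enclosing circle is the circumcircle.
Circumcentre = (-0.5, 6.5), r² = 8.5.
r = √(8.5) ≈ 2.92.

2.92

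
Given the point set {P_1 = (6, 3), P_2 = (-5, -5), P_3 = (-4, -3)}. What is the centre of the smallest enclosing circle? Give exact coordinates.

(0.5, -1)

Side lengths²: P_1P_2² = 185, P_1P_3² = 136, P_2P_3² = 5.
Since P_1P_2² = 185 ≥ 136 + 5 = 141, the angle opposite P_1P_2 is not acute, so the smallest enclosing circle has P_1P_2 as diameter.
Centre = midpoint of P_1P_2 = (0.5, -1), r² = 185/4 = 46.25.
Centre = (0.5, -1).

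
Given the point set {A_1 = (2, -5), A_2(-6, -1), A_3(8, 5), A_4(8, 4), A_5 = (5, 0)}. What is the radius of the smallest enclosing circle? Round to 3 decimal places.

7.616

The farthest pair is A_2–A_3 with squared distance 232. The circle on this segment as diameter has centre (1, 2) and r² = 232/4 = 58.
Check A_1: distance² to centre = 50 ≤ 58, so it lies inside.
All remaining points lie in this disk, and no smaller disk contains both endpoints, so this is the minimum enclosing circle.
r = √58 ≈ 7.616.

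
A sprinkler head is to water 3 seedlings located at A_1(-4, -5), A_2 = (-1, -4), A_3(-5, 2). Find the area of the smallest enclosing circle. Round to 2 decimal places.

42.19

Side lengths²: A_1A_2² = 10, A_1A_3² = 50, A_2A_3² = 52.
Since A_2A_3² = 52 < 50 + 10 = 60, the triangle is acute, so the smallest enclosing circle is the circumcircle.
Circumcentre = (-39/11, -15/11), r² = 1625/121.
Area = π·r² = π·1625/121 ≈ 42.19.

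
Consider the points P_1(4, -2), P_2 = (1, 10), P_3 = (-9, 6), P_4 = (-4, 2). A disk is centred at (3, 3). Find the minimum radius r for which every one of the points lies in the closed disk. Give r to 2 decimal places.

The required radius is the distance from (3, 3) to the farthest point.
Squared distances: 26, 53, 153, 50.
Maximum is 153, attained at P_3.
r = √153 ≈ 12.37.

12.37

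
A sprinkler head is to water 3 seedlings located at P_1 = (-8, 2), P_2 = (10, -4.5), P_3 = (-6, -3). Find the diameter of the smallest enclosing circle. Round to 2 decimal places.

19.14

Side lengths²: P_1P_2² = 366.25, P_1P_3² = 29, P_2P_3² = 258.25.
Since P_1P_2² = 366.25 ≥ 258.25 + 29 = 287.25, the angle opposite P_1P_2 is not acute, so the smallest enclosing circle has P_1P_2 as diameter.
Centre = midpoint of P_1P_2 = (1, -1.25), r² = 366.25/4 = 91.5625.
Diameter = 2r = 2√(91.5625) ≈ 19.14.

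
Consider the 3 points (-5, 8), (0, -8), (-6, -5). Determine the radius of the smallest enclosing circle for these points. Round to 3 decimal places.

Call the three points A, B, C in the order given.
Side lengths²: AB² = 281, AC² = 170, BC² = 45.
Since AB² = 281 ≥ 170 + 45 = 215, the angle opposite AB is not acute, so the smallest enclosing circle has AB as diameter.
Centre = midpoint of AB = (-2.5, 0), r² = 281/4 = 70.25.
r = √(70.25) ≈ 8.382.

8.382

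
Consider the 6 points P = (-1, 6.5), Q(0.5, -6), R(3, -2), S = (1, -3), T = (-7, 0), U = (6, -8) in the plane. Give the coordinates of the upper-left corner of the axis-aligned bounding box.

x-range [-7, 6], y-range [-8, 6.5].
The upper-left corner is (-7, 6.5).

(-7, 6.5)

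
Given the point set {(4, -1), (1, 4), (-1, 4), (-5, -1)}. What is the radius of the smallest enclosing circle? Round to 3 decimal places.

4.554

A smallest enclosing disk is always determined by at most three of the input points on its boundary.
The minimum enclosing circle is determined by three boundary points: (4, -1), (1, 4), (-5, -1).
Their circumcentre is (-0.5, -0.3) with r² = 20.74.
The farthest remaining point (-1, 4) is at distance² 18.74 ≤ 20.74.
r = √(20.74) ≈ 4.554.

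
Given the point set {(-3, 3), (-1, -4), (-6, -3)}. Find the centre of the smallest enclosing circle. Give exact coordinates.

(-65/22, -17/22)

Call the three points A, B, C in the order given.
Side lengths²: AB² = 53, AC² = 45, BC² = 26.
Since AB² = 53 < 45 + 26 = 71, the triangle is acute, so the smallest enclosing circle is the circumcircle.
Circumcentre = (-65/22, -17/22), r² = 3445/242.
Centre = (-65/22, -17/22).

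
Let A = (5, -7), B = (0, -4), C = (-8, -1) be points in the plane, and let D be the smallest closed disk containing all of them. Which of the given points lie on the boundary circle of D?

Side lengths²: AB² = 34, AC² = 205, BC² = 73.
Since AC² = 205 ≥ 73 + 34 = 107, the angle opposite AC is not acute, so the smallest enclosing circle has AC as diameter.
Centre = midpoint of AC = (-1.5, -4), r² = 205/4 = 51.25.
The points at distance exactly r from the centre are A, C — 2 points.

A, C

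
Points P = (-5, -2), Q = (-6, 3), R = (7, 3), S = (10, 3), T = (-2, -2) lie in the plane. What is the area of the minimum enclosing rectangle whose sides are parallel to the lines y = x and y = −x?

160

In coordinates u = x + y, v = x − y the rectangle is axis-aligned; the map (x,y)→(u,v) scales areas by 2.
u-values: -7, -3, 10, 13, -4; range = 13 − (-7) = 20.
v-values: -3, -9, 4, 7, 0; range = 7 − (-9) = 16.
Area = (20 × 16) / 2 = 160.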